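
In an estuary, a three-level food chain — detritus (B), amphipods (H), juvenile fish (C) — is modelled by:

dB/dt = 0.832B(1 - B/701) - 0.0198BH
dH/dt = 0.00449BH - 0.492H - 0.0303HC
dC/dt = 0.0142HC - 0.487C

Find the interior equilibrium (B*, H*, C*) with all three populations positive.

B* ≈ 129, H* ≈ 34.3, C* ≈ 2.86

From dC/dt = 0: 0.0142H* = 0.487, so H* = 34.3.
From dB/dt = 0: 0.832(1 - B*/701) = 0.0198·34.3, giving B* = 701·(1 - 0.816) = 129.
From dH/dt = 0: 0.00449·129 - 0.492 = 0.0303C*, so C* = 0.0866/0.0303 = 2.86.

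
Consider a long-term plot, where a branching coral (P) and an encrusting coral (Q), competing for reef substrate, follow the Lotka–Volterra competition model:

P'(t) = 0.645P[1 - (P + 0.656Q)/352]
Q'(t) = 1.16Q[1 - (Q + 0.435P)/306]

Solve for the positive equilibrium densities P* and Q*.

P* ≈ 212, Q* ≈ 214

Setting both brackets to zero gives the nullclines P + 0.656Q = 352 and 0.435P + Q = 306.
Substituting Q = 306 - 0.435P into the first: P(1 - 0.656·0.435) = 352 - 0.656·306.
So P* = 151/0.715 = 212, and then Q* = 306 - 0.435·212 = 214.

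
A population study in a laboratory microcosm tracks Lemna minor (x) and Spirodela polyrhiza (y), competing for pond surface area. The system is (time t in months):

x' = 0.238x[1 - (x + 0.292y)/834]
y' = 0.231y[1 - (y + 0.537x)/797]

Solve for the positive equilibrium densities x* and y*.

x* ≈ 713, y* ≈ 414

Setting both brackets to zero gives the nullclines x + 0.292y = 834 and 0.537x + y = 797.
Substituting y = 797 - 0.537x into the first: x(1 - 0.292·0.537) = 834 - 0.292·797.
So x* = 601/0.843 = 713, and then y* = 797 - 0.537·713 = 414.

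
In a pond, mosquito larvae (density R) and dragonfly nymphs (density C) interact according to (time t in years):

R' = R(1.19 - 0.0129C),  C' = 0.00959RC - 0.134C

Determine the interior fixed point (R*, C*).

R* ≈ 14, C* ≈ 92.2

Set dC/dt = 0 with C > 0: 0.00959R - 0.134 = 0, so R* = 0.134/0.00959 = 14.
Set dR/dt = 0 with R > 0: 1.19 - 0.0129C = 0, so C* = 1.19/0.0129 = 92.2.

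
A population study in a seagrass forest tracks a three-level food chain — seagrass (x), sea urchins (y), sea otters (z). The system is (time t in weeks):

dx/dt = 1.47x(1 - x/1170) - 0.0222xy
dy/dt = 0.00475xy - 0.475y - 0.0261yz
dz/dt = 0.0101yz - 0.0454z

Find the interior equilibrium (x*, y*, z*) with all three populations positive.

x* ≈ 1090, y* ≈ 4.5, z* ≈ 180

From dz/dt = 0: 0.0101y* = 0.0454, so y* = 4.5.
From dx/dt = 0: 1.47(1 - x*/1170) = 0.0222·4.5, giving x* = 1170·(1 - 0.0679) = 1090.
From dy/dt = 0: 0.00475·1090 - 0.475 = 0.0261z*, so z* = 4.71/0.0261 = 180.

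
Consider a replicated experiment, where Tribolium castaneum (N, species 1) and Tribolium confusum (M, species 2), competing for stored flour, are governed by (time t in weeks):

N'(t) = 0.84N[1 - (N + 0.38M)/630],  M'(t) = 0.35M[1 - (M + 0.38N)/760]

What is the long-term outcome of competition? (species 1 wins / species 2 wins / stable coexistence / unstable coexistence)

Compare the nullcline intercepts: K1/α12 = 630/0.38 = 1660 > K2 = 760; K2/α21 = 760/0.38 = 2000 > K1 = 630.
Since both inequalities hold, each species can invade when rare, so the interior equilibrium is stable.

stable coexistence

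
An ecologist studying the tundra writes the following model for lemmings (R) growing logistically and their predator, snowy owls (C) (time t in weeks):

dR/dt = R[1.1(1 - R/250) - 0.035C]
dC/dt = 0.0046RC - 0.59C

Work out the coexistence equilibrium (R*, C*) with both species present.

R* ≈ 128, C* ≈ 15.3

From dC/dt = 0 with C > 0: 0.0046R* = 0.59, so R* = 128.
Substitute into dR/dt = 0: 1.1(1 - 128/250) = 0.035C*.
The bracket is 0.487, giving C* = 0.536/0.035 = 15.3.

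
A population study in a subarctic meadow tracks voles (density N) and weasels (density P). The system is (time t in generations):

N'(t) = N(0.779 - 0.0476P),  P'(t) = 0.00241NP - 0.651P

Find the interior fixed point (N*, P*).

N* ≈ 270, P* ≈ 16.4

Set dP/dt = 0 with P > 0: 0.00241N - 0.651 = 0, so N* = 0.651/0.00241 = 270.
Set dN/dt = 0 with N > 0: 0.779 - 0.0476P = 0, so P* = 0.779/0.0476 = 16.4.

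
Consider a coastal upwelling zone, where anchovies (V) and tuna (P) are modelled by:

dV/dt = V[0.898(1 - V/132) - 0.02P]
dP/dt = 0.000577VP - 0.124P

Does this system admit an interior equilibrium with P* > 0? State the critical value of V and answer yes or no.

Threshold V = 215; K < 215, so no, the predator goes extinct.

The predator equation gives dP/dt > 0 only when V > 0.124/0.000577 = 215.
Without the predator, V → K = 132. Since 132 < 215, the predator cannot invade.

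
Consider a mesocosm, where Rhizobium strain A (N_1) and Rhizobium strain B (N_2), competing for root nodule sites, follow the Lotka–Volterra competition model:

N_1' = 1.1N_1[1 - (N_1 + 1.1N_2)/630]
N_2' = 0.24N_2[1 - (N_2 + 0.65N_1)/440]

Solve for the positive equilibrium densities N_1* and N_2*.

N_1* ≈ 512, N_2* ≈ 107

Setting both brackets to zero gives the nullclines N_1 + 1.1N_2 = 630 and 0.65N_1 + N_2 = 440.
Substituting N_2 = 440 - 0.65N_1 into the first: N_1(1 - 1.1·0.65) = 630 - 1.1·440.
So N_1* = 146/0.285 = 512, and then N_2* = 440 - 0.65·512 = 107.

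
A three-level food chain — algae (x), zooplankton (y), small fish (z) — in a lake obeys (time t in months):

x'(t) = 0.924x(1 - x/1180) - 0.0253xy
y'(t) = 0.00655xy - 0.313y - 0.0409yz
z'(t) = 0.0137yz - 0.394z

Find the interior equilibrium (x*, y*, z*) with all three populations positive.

From dz/dt = 0: 0.0137y* = 0.394, so y* = 28.8.
From dx/dt = 0: 0.924(1 - x*/1180) = 0.0253·28.8, giving x* = 1180·(1 - 0.787) = 251.
From dy/dt = 0: 0.00655·251 - 0.313 = 0.0409z*, so z* = 1.33/0.0409 = 32.5.

x* ≈ 251, y* ≈ 28.8, z* ≈ 32.5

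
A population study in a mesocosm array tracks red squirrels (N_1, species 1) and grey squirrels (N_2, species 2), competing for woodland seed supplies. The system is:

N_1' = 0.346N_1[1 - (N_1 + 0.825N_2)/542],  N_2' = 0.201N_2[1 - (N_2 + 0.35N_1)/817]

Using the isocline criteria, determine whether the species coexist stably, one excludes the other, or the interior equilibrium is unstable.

species 2 excludes species 1

Compare the nullcline intercepts: K1/α12 = 542/0.825 = 657 < K2 = 817; K2/α21 = 817/0.35 = 2330 > K1 = 542.
Since the inequalities point opposite ways, species 2 can invade but species 1 cannot.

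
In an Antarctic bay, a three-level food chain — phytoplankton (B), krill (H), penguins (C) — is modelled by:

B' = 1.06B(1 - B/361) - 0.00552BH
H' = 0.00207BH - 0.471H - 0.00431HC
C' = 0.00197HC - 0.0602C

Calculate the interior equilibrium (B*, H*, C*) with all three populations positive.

From dC/dt = 0: 0.00197H* = 0.0602, so H* = 30.6.
From dB/dt = 0: 1.06(1 - B*/361) = 0.00552·30.6, giving B* = 361·(1 - 0.159) = 304.
From dH/dt = 0: 0.00207·304 - 0.471 = 0.00431C*, so C* = 0.157/0.00431 = 36.5.

B* ≈ 304, H* ≈ 30.6, C* ≈ 36.5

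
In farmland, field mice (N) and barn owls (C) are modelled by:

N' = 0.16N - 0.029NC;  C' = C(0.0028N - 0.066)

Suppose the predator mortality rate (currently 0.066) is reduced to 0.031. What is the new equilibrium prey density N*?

N* ≈ 11.1

At the interior fixed point, setting dC/dt = 0 with C > 0 fixes N* = (predator death rate)/(NC coefficient) — independent of the other coefficients.
With the change, N* = 0.031/0.0028 = 11.1; it falls from 23.6.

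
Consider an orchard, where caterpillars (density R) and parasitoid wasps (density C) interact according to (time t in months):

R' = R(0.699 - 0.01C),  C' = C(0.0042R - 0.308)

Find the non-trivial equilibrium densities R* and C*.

R* ≈ 73.3, C* ≈ 69.9

Set dC/dt = 0 with C > 0: 0.0042R - 0.308 = 0, so R* = 0.308/0.0042 = 73.3.
Set dR/dt = 0 with R > 0: 0.699 - 0.01C = 0, so C* = 0.699/0.01 = 69.9.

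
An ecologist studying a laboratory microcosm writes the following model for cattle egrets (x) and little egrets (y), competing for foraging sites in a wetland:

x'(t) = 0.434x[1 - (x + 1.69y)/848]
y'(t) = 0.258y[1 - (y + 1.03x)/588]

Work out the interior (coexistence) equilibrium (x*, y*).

x* ≈ 197, y* ≈ 385

Setting both brackets to zero gives the nullclines x + 1.69y = 848 and 1.03x + y = 588.
Substituting y = 588 - 1.03x into the first: x(1 - 1.69·1.03) = 848 - 1.69·588.
So x* = -146/-0.741 = 197, and then y* = 588 - 1.03·197 = 385.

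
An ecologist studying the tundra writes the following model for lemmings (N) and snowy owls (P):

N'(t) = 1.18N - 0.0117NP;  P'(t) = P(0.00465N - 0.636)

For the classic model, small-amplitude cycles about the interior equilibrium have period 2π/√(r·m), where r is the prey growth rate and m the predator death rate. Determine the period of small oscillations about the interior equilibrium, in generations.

Here r = 1.18 and m = 0.636, so r·m = 0.75.
ω = √0.75 = 0.866 per generation, hence T = 2π/ω ≈ 7.25 generations.

T ≈ 7.25 generations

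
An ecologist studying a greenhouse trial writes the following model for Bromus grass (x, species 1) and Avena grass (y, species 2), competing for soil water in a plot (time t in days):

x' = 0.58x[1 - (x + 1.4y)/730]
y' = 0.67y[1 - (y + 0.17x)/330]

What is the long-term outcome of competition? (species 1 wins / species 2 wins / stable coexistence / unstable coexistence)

stable coexistence

Compare the nullcline intercepts: K1/α12 = 730/1.4 = 521 > K2 = 330; K2/α21 = 330/0.17 = 1940 > K1 = 730.
Since both inequalities hold, each species can invade when rare, so the interior equilibrium is stable.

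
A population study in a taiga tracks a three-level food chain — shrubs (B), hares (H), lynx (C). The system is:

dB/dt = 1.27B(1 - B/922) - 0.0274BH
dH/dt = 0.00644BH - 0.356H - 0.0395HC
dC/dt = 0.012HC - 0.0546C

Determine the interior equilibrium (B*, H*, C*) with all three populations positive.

From dC/dt = 0: 0.012H* = 0.0546, so H* = 4.55.
From dB/dt = 0: 1.27(1 - B*/922) = 0.0274·4.55, giving B* = 922·(1 - 0.0982) = 831.
From dH/dt = 0: 0.00644·831 - 0.356 = 0.0395C*, so C* = 5/0.0395 = 127.

B* ≈ 831, H* ≈ 4.55, C* ≈ 127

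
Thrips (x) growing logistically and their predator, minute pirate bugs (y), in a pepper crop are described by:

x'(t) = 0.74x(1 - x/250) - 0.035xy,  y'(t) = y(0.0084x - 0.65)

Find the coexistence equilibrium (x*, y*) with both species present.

From dy/dt = 0 with y > 0: 0.0084x* = 0.65, so x* = 77.4.
Substitute into dx/dt = 0: 0.74(1 - 77.4/250) = 0.035y*.
The bracket is 0.69, giving y* = 0.511/0.035 = 14.6.

x* ≈ 77.4, y* ≈ 14.6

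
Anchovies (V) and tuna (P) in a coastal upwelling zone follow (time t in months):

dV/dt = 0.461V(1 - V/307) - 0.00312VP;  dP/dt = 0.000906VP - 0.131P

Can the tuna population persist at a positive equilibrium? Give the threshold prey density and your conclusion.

Threshold V = 145; K > 145, so yes, the predator persists.

The predator equation gives dP/dt > 0 only when V > 0.131/0.000906 = 145.
Without the predator, V → K = 307. Since 307 > 145, the predator can invade and persist.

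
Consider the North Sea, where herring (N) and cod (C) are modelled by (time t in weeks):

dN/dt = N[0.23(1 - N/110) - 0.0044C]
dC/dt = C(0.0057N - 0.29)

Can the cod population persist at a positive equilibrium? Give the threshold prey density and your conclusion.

The predator equation gives dC/dt > 0 only when N > 0.29/0.0057 = 50.9.
Without the predator, N → K = 110. Since 110 > 50.9, the predator can invade and persist.

Threshold N = 50.9; K > 50.9, so yes, the predator persists.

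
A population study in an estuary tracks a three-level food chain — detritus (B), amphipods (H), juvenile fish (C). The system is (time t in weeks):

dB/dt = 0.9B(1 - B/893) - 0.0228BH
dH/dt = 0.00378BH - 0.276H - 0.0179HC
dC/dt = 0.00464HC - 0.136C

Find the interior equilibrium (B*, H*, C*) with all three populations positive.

From dC/dt = 0: 0.00464H* = 0.136, so H* = 29.3.
From dB/dt = 0: 0.9(1 - B*/893) = 0.0228·29.3, giving B* = 893·(1 - 0.743) = 230.
From dH/dt = 0: 0.00378·230 - 0.276 = 0.0179C*, so C* = 0.593/0.0179 = 33.1.

B* ≈ 230, H* ≈ 29.3, C* ≈ 33.1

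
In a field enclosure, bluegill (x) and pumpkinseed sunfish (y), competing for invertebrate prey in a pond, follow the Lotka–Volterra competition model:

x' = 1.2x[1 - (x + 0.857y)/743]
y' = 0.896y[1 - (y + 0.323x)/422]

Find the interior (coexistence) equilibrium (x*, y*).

Setting both brackets to zero gives the nullclines x + 0.857y = 743 and 0.323x + y = 422.
Substituting y = 422 - 0.323x into the first: x(1 - 0.857·0.323) = 743 - 0.857·422.
So x* = 381/0.723 = 527, and then y* = 422 - 0.323·527 = 252.

x* ≈ 527, y* ≈ 252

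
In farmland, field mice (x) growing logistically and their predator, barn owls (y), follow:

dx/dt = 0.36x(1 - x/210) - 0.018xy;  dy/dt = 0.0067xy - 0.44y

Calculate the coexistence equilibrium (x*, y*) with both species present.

x* ≈ 65.7, y* ≈ 13.7

From dy/dt = 0 with y > 0: 0.0067x* = 0.44, so x* = 65.7.
Substitute into dx/dt = 0: 0.36(1 - 65.7/210) = 0.018y*.
The bracket is 0.687, giving y* = 0.247/0.018 = 13.7.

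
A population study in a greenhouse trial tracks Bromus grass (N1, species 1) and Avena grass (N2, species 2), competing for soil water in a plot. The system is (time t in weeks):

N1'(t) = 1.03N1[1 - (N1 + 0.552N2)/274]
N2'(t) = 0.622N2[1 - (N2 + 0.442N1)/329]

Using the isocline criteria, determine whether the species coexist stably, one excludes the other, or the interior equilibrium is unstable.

stable coexistence

Compare the nullcline intercepts: K1/α12 = 274/0.552 = 496 > K2 = 329; K2/α21 = 329/0.442 = 744 > K1 = 274.
Since both inequalities hold, each species can invade when rare, so the interior equilibrium is stable.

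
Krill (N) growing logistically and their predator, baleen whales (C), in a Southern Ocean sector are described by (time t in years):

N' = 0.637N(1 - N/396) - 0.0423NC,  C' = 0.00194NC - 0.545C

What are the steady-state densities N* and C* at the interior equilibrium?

From dC/dt = 0 with C > 0: 0.00194N* = 0.545, so N* = 281.
Substitute into dN/dt = 0: 0.637(1 - 281/396) = 0.0423C*.
The bracket is 0.291, giving C* = 0.185/0.0423 = 4.38.

N* ≈ 281, C* ≈ 4.38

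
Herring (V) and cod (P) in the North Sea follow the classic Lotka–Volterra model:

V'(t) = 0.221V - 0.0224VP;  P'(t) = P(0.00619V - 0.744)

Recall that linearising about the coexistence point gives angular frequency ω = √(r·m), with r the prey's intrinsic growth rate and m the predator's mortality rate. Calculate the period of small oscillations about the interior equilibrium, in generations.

Here r = 0.221 and m = 0.744, so r·m = 0.164.
ω = √0.164 = 0.405 per generation, hence T = 2π/ω ≈ 15.5 generations.

T ≈ 15.5 generations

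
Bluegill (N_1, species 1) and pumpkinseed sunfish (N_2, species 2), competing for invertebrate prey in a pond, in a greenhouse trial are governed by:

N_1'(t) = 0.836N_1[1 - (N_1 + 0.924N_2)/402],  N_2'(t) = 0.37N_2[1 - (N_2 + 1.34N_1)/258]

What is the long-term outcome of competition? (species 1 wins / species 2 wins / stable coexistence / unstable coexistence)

species 1 excludes species 2

Compare the nullcline intercepts: K1/α12 = 402/0.924 = 435 > K2 = 258; K2/α21 = 258/1.34 = 193 < K1 = 402.
Since the inequalities point opposite ways, species 1 can invade but species 2 cannot.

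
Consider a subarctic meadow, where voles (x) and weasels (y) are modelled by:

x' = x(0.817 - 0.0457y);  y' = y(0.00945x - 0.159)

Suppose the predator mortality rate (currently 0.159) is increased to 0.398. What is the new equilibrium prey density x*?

x* ≈ 42.1

At the interior fixed point, setting dy/dt = 0 with y > 0 fixes x* = (predator death rate)/(xy coefficient) — independent of the other coefficients.
With the change, x* = 0.398/0.00945 = 42.1; it rises from 16.8.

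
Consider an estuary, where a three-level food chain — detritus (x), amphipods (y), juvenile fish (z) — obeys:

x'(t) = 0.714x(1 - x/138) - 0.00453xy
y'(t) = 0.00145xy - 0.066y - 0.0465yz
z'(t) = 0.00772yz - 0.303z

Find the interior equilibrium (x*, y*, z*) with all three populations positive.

From dz/dt = 0: 0.00772y* = 0.303, so y* = 39.2.
From dx/dt = 0: 0.714(1 - x*/138) = 0.00453·39.2, giving x* = 138·(1 - 0.249) = 104.
From dy/dt = 0: 0.00145·104 - 0.066 = 0.0465z*, so z* = 0.0843/0.0465 = 1.81.

x* ≈ 104, y* ≈ 39.2, z* ≈ 1.81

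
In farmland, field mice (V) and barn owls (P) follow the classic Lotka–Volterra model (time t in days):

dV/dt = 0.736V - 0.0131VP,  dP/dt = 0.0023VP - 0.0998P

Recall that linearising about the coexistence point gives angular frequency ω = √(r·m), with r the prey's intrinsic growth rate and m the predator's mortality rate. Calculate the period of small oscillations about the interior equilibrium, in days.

T ≈ 23.2 days

Here r = 0.736 and m = 0.0998, so r·m = 0.0735.
ω = √0.0735 = 0.271 per day, hence T = 2π/ω ≈ 23.2 days.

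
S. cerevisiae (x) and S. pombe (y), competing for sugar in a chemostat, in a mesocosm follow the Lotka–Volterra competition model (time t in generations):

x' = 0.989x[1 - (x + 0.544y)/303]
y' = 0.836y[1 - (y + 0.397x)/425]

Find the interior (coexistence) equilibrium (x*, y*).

x* ≈ 91.6, y* ≈ 389

Setting both brackets to zero gives the nullclines x + 0.544y = 303 and 0.397x + y = 425.
Substituting y = 425 - 0.397x into the first: x(1 - 0.544·0.397) = 303 - 0.544·425.
So x* = 71.8/0.784 = 91.6, and then y* = 425 - 0.397·91.6 = 389.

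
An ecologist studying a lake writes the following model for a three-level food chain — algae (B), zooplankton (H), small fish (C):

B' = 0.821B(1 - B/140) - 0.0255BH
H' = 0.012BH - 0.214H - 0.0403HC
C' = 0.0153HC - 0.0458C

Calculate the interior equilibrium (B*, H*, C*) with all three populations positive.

From dC/dt = 0: 0.0153H* = 0.0458, so H* = 2.99.
From dB/dt = 0: 0.821(1 - B*/140) = 0.0255·2.99, giving B* = 140·(1 - 0.093) = 127.
From dH/dt = 0: 0.012·127 - 0.214 = 0.0403C*, so C* = 1.31/0.0403 = 32.5.

B* ≈ 127, H* ≈ 2.99, C* ≈ 32.5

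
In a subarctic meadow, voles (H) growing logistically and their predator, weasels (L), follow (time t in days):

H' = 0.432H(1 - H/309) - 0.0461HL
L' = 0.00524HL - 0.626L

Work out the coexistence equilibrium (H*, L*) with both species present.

From dL/dt = 0 with L > 0: 0.00524H* = 0.626, so H* = 119.
Substitute into dH/dt = 0: 0.432(1 - 119/309) = 0.0461L*.
The bracket is 0.613, giving L* = 0.265/0.0461 = 5.75.

H* ≈ 119, L* ≈ 5.75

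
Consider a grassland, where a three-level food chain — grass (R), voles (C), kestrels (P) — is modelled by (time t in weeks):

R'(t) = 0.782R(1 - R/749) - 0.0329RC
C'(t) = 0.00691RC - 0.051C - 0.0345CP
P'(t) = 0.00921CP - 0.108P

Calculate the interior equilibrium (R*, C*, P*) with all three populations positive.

From dP/dt = 0: 0.00921C* = 0.108, so C* = 11.7.
From dR/dt = 0: 0.782(1 - R*/749) = 0.0329·11.7, giving R* = 749·(1 - 0.493) = 379.
From dC/dt = 0: 0.00691·379 - 0.051 = 0.0345P*, so P* = 2.57/0.0345 = 74.5.

R* ≈ 379, C* ≈ 11.7, P* ≈ 74.5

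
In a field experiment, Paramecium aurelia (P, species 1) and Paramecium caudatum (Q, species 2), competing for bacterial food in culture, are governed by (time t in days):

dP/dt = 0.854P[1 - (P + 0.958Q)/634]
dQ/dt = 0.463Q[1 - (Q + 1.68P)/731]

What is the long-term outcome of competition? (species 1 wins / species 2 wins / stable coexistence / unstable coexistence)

unstable coexistence (outcome depends on initial conditions)

Compare the nullcline intercepts: K1/α12 = 634/0.958 = 662 < K2 = 731; K2/α21 = 731/1.68 = 435 < K1 = 634.
Since both are reversed, neither can invade when rare; the interior point is a saddle.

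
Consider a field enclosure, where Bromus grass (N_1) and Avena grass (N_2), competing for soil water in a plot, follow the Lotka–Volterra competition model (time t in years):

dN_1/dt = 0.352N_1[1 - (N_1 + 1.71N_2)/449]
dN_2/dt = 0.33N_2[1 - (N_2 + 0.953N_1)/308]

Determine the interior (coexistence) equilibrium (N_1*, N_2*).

Setting both brackets to zero gives the nullclines N_1 + 1.71N_2 = 449 and 0.953N_1 + N_2 = 308.
Substituting N_2 = 308 - 0.953N_1 into the first: N_1(1 - 1.71·0.953) = 449 - 1.71·308.
So N_1* = -77.7/-0.63 = 123, and then N_2* = 308 - 0.953·123 = 190.

N_1* ≈ 123, N_2* ≈ 190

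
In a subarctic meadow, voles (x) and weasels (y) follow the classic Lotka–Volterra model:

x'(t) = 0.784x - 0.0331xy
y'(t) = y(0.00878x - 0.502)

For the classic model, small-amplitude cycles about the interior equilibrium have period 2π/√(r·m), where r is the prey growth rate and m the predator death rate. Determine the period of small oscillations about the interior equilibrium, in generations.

T ≈ 10 generations

Here r = 0.784 and m = 0.502, so r·m = 0.394.
ω = √0.394 = 0.627 per generation, hence T = 2π/ω ≈ 10 generations.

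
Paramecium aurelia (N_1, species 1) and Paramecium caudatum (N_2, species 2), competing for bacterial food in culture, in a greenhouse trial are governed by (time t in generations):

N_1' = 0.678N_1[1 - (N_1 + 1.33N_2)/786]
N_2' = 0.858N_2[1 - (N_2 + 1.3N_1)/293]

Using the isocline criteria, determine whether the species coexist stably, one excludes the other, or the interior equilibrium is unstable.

species 1 excludes species 2

Compare the nullcline intercepts: K1/α12 = 786/1.33 = 591 > K2 = 293; K2/α21 = 293/1.3 = 225 < K1 = 786.
Since the inequalities point opposite ways, species 1 can invade but species 2 cannot.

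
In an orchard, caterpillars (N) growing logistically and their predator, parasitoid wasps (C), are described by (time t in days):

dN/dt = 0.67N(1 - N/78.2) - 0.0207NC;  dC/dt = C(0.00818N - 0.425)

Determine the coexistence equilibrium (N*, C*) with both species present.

N* ≈ 52, C* ≈ 10.9

From dC/dt = 0 with C > 0: 0.00818N* = 0.425, so N* = 52.
Substitute into dN/dt = 0: 0.67(1 - 52/78.2) = 0.0207C*.
The bracket is 0.336, giving C* = 0.225/0.0207 = 10.9.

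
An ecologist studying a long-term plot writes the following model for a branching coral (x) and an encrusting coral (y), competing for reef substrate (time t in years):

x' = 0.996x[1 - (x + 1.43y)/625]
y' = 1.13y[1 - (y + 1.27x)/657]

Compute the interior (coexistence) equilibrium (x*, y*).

x* ≈ 385, y* ≈ 168

Setting both brackets to zero gives the nullclines x + 1.43y = 625 and 1.27x + y = 657.
Substituting y = 657 - 1.27x into the first: x(1 - 1.43·1.27) = 625 - 1.43·657.
So x* = -315/-0.816 = 385, and then y* = 657 - 1.27·385 = 168.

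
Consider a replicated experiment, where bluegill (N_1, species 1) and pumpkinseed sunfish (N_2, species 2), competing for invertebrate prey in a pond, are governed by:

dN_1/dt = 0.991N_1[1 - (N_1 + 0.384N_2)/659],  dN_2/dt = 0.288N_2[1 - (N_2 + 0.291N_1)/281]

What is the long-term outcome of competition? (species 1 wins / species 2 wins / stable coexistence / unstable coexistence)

stable coexistence

Compare the nullcline intercepts: K1/α12 = 659/0.384 = 1720 > K2 = 281; K2/α21 = 281/0.291 = 966 > K1 = 659.
Since both inequalities hold, each species can invade when rare, so the interior equilibrium is stable.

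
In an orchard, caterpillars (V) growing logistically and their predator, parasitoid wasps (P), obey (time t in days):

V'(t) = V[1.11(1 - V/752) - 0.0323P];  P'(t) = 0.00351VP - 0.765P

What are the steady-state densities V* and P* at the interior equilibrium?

From dP/dt = 0 with P > 0: 0.00351V* = 0.765, so V* = 218.
Substitute into dV/dt = 0: 1.11(1 - 218/752) = 0.0323P*.
The bracket is 0.71, giving P* = 0.788/0.0323 = 24.4.

V* ≈ 218, P* ≈ 24.4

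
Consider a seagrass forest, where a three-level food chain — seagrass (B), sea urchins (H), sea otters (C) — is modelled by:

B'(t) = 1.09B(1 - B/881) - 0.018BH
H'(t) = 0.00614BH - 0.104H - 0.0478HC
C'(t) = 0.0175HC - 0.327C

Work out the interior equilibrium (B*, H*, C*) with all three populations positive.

From dC/dt = 0: 0.0175H* = 0.327, so H* = 18.7.
From dB/dt = 0: 1.09(1 - B*/881) = 0.018·18.7, giving B* = 881·(1 - 0.309) = 609.
From dH/dt = 0: 0.00614·609 - 0.104 = 0.0478C*, so C* = 3.64/0.0478 = 76.1.

B* ≈ 609, H* ≈ 18.7, C* ≈ 76.1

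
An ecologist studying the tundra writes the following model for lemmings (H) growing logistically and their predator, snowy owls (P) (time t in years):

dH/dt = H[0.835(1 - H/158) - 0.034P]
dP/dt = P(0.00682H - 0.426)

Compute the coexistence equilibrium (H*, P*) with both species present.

From dP/dt = 0 with P > 0: 0.00682H* = 0.426, so H* = 62.5.
Substitute into dH/dt = 0: 0.835(1 - 62.5/158) = 0.034P*.
The bracket is 0.605, giving P* = 0.505/0.034 = 14.8.

H* ≈ 62.5, P* ≈ 14.8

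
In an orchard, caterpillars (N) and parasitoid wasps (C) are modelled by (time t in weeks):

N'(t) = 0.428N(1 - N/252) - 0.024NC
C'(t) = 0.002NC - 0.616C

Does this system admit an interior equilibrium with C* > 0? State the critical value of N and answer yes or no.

The predator equation gives dC/dt > 0 only when N > 0.616/0.002 = 308.
Without the predator, N → K = 252. Since 252 < 308, the predator cannot invade.

Threshold N = 308; K < 308, so no, the predator goes extinct.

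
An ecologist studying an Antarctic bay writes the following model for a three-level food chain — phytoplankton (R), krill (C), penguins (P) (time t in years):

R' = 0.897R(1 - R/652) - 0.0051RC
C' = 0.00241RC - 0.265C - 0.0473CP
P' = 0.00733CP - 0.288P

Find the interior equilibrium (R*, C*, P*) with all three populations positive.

R* ≈ 506, C* ≈ 39.3, P* ≈ 20.2

From dP/dt = 0: 0.00733C* = 0.288, so C* = 39.3.
From dR/dt = 0: 0.897(1 - R*/652) = 0.0051·39.3, giving R* = 652·(1 - 0.223) = 506.
From dC/dt = 0: 0.00241·506 - 0.265 = 0.0473P*, so P* = 0.955/0.0473 = 20.2.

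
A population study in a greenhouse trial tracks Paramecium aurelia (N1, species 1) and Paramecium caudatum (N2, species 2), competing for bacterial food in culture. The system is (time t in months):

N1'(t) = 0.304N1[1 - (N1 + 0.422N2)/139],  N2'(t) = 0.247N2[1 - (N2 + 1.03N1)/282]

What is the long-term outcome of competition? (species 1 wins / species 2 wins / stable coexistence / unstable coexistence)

stable coexistence

Compare the nullcline intercepts: K1/α12 = 139/0.422 = 329 > K2 = 282; K2/α21 = 282/1.03 = 274 > K1 = 139.
Since both inequalities hold, each species can invade when rare, so the interior equilibrium is stable.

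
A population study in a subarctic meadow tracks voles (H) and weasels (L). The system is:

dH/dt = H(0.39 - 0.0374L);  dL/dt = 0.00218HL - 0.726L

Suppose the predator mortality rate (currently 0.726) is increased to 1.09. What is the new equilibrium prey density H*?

H* ≈ 500

At the interior fixed point, setting dL/dt = 0 with L > 0 fixes H* = (predator death rate)/(HL coefficient) — independent of the other coefficients.
With the change, H* = 1.09/0.00218 = 500; it rises from 333.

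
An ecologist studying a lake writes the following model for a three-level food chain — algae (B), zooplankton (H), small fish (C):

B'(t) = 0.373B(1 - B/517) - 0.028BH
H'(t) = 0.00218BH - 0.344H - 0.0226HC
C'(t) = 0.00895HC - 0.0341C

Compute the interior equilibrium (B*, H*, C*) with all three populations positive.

From dC/dt = 0: 0.00895H* = 0.0341, so H* = 3.81.
From dB/dt = 0: 0.373(1 - B*/517) = 0.028·3.81, giving B* = 517·(1 - 0.286) = 369.
From dH/dt = 0: 0.00218·369 - 0.344 = 0.0226C*, so C* = 0.461/0.0226 = 20.4.

B* ≈ 369, H* ≈ 3.81, C* ≈ 20.4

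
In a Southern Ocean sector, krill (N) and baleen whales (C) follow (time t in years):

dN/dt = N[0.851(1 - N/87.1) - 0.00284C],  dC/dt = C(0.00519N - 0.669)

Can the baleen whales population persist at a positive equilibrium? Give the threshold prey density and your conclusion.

The predator equation gives dC/dt > 0 only when N > 0.669/0.00519 = 129.
Without the predator, N → K = 87.1. Since 87.1 < 129, the predator cannot invade.

Threshold N = 129; K < 129, so no, the predator goes extinct.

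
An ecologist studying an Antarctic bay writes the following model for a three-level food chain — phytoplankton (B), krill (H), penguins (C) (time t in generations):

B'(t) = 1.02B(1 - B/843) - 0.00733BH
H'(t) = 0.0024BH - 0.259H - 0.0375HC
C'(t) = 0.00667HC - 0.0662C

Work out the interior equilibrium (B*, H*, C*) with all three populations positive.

B* ≈ 783, H* ≈ 9.93, C* ≈ 43.2

From dC/dt = 0: 0.00667H* = 0.0662, so H* = 9.93.
From dB/dt = 0: 1.02(1 - B*/843) = 0.00733·9.93, giving B* = 843·(1 - 0.0713) = 783.
From dH/dt = 0: 0.0024·783 - 0.259 = 0.0375C*, so C* = 1.62/0.0375 = 43.2.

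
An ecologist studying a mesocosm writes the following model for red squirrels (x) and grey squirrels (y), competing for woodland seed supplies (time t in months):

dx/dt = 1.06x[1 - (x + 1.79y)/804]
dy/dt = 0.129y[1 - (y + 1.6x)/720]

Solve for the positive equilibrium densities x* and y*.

x* ≈ 260, y* ≈ 304

Setting both brackets to zero gives the nullclines x + 1.79y = 804 and 1.6x + y = 720.
Substituting y = 720 - 1.6x into the first: x(1 - 1.79·1.6) = 804 - 1.79·720.
So x* = -485/-1.86 = 260, and then y* = 720 - 1.6·260 = 304.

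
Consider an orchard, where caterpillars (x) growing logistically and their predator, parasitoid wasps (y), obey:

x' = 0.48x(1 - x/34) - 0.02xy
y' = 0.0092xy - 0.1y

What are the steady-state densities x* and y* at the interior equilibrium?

From dy/dt = 0 with y > 0: 0.0092x* = 0.1, so x* = 10.9.
Substitute into dx/dt = 0: 0.48(1 - 10.9/34) = 0.02y*.
The bracket is 0.68, giving y* = 0.327/0.02 = 16.3.

x* ≈ 10.9, y* ≈ 16.3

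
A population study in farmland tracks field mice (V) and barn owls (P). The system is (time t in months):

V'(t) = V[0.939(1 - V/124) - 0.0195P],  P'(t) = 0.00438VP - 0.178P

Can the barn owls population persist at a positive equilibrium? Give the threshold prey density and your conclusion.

Threshold V = 40.6; K > 40.6, so yes, the predator persists.

The predator equation gives dP/dt > 0 only when V > 0.178/0.00438 = 40.6.
Without the predator, V → K = 124. Since 124 > 40.6, the predator can invade and persist.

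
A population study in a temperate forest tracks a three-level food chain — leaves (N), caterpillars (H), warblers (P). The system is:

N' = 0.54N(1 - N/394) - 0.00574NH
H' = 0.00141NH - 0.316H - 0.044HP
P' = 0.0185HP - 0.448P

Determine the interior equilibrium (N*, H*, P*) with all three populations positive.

From dP/dt = 0: 0.0185H* = 0.448, so H* = 24.2.
From dN/dt = 0: 0.54(1 - N*/394) = 0.00574·24.2, giving N* = 394·(1 - 0.257) = 293.
From dH/dt = 0: 0.00141·293 - 0.316 = 0.044P*, so P* = 0.0965/0.044 = 2.19.

N* ≈ 293, H* ≈ 24.2, P* ≈ 2.19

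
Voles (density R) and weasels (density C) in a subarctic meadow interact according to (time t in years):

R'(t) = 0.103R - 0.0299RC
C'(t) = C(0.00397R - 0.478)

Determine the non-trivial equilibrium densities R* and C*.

Set dC/dt = 0 with C > 0: 0.00397R - 0.478 = 0, so R* = 0.478/0.00397 = 120.
Set dR/dt = 0 with R > 0: 0.103 - 0.0299C = 0, so C* = 0.103/0.0299 = 3.44.

R* ≈ 120, C* ≈ 3.44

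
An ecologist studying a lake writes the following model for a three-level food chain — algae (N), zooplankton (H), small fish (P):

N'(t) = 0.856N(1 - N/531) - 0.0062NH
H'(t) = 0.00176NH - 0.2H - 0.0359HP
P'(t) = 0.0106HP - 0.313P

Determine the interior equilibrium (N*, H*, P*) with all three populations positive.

N* ≈ 417, H* ≈ 29.5, P* ≈ 14.9

From dP/dt = 0: 0.0106H* = 0.313, so H* = 29.5.
From dN/dt = 0: 0.856(1 - N*/531) = 0.0062·29.5, giving N* = 531·(1 - 0.214) = 417.
From dH/dt = 0: 0.00176·417 - 0.2 = 0.0359P*, so P* = 0.535/0.0359 = 14.9.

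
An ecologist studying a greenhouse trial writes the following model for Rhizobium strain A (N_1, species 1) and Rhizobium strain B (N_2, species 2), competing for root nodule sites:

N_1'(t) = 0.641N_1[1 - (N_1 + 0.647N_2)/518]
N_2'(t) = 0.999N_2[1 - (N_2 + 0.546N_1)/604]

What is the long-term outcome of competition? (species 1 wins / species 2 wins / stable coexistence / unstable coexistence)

stable coexistence

Compare the nullcline intercepts: K1/α12 = 518/0.647 = 801 > K2 = 604; K2/α21 = 604/0.546 = 1110 > K1 = 518.
Since both inequalities hold, each species can invade when rare, so the interior equilibrium is stable.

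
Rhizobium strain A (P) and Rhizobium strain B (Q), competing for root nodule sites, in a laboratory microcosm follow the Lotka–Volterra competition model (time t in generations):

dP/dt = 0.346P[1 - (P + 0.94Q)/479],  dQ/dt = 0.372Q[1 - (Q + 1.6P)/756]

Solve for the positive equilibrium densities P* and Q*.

P* ≈ 460, Q* ≈ 20.6

Setting both brackets to zero gives the nullclines P + 0.94Q = 479 and 1.6P + Q = 756.
Substituting Q = 756 - 1.6P into the first: P(1 - 0.94·1.6) = 479 - 0.94·756.
So P* = -232/-0.504 = 460, and then Q* = 756 - 1.6·460 = 20.6.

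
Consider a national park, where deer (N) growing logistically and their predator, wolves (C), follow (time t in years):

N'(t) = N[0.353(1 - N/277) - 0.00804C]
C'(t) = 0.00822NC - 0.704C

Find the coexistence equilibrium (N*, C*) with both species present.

N* ≈ 85.6, C* ≈ 30.3

From dC/dt = 0 with C > 0: 0.00822N* = 0.704, so N* = 85.6.
Substitute into dN/dt = 0: 0.353(1 - 85.6/277) = 0.00804C*.
The bracket is 0.691, giving C* = 0.244/0.00804 = 30.3.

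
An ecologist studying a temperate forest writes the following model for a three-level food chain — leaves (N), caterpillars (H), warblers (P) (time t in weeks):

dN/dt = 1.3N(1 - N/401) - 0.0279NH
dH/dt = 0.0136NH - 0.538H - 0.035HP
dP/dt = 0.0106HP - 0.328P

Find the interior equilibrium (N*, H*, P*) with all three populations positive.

N* ≈ 135, H* ≈ 30.9, P* ≈ 37

From dP/dt = 0: 0.0106H* = 0.328, so H* = 30.9.
From dN/dt = 0: 1.3(1 - N*/401) = 0.0279·30.9, giving N* = 401·(1 - 0.664) = 135.
From dH/dt = 0: 0.0136·135 - 0.538 = 0.035P*, so P* = 1.29/0.035 = 37.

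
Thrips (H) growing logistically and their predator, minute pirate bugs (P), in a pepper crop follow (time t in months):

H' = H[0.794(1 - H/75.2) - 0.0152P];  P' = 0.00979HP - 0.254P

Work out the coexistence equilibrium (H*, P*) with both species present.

From dP/dt = 0 with P > 0: 0.00979H* = 0.254, so H* = 25.9.
Substitute into dH/dt = 0: 0.794(1 - 25.9/75.2) = 0.0152P*.
The bracket is 0.655, giving P* = 0.52/0.0152 = 34.2.

H* ≈ 25.9, P* ≈ 34.2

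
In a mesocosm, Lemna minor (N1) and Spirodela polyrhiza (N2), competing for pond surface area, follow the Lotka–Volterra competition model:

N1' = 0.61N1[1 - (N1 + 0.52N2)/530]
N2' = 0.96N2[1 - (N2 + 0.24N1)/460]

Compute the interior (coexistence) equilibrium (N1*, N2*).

N1* ≈ 332, N2* ≈ 380

Setting both brackets to zero gives the nullclines N1 + 0.52N2 = 530 and 0.24N1 + N2 = 460.
Substituting N2 = 460 - 0.24N1 into the first: N1(1 - 0.52·0.24) = 530 - 0.52·460.
So N1* = 291/0.875 = 332, and then N2* = 460 - 0.24·332 = 380.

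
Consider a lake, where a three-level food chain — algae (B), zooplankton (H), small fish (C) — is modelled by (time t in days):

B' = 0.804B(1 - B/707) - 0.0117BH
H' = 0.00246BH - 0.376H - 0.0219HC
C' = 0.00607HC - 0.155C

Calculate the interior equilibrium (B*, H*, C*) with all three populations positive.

From dC/dt = 0: 0.00607H* = 0.155, so H* = 25.5.
From dB/dt = 0: 0.804(1 - B*/707) = 0.0117·25.5, giving B* = 707·(1 - 0.372) = 444.
From dH/dt = 0: 0.00246·444 - 0.376 = 0.0219C*, so C* = 0.717/0.0219 = 32.7.

B* ≈ 444, H* ≈ 25.5, C* ≈ 32.7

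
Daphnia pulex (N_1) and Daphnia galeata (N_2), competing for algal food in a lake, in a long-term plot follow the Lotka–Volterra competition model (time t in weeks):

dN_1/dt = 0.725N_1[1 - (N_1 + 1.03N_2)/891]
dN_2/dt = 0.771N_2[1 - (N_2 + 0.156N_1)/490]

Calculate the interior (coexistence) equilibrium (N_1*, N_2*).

N_1* ≈ 460, N_2* ≈ 418

Setting both brackets to zero gives the nullclines N_1 + 1.03N_2 = 891 and 0.156N_1 + N_2 = 490.
Substituting N_2 = 490 - 0.156N_1 into the first: N_1(1 - 1.03·0.156) = 891 - 1.03·490.
So N_1* = 386/0.839 = 460, and then N_2* = 490 - 0.156·460 = 418.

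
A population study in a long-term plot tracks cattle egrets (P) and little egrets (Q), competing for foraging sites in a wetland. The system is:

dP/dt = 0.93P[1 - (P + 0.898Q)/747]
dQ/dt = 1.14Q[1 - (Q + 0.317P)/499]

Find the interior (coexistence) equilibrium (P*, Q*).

Setting both brackets to zero gives the nullclines P + 0.898Q = 747 and 0.317P + Q = 499.
Substituting Q = 499 - 0.317P into the first: P(1 - 0.898·0.317) = 747 - 0.898·499.
So P* = 299/0.715 = 418, and then Q* = 499 - 0.317·418 = 367.

P* ≈ 418, Q* ≈ 367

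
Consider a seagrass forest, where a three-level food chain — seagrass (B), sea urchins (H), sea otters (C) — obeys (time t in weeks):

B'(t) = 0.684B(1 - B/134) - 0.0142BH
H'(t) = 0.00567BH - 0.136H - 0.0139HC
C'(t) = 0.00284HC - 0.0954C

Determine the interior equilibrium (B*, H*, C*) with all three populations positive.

From dC/dt = 0: 0.00284H* = 0.0954, so H* = 33.6.
From dB/dt = 0: 0.684(1 - B*/134) = 0.0142·33.6, giving B* = 134·(1 - 0.697) = 40.6.
From dH/dt = 0: 0.00567·40.6 - 0.136 = 0.0139C*, so C* = 0.0939/0.0139 = 6.76.

B* ≈ 40.6, H* ≈ 33.6, C* ≈ 6.76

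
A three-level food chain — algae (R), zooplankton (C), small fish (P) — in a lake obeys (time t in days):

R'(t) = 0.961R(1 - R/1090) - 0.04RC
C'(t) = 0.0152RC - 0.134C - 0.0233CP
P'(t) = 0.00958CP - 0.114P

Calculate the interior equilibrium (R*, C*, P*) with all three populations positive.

R* ≈ 550, C* ≈ 11.9, P* ≈ 353

From dP/dt = 0: 0.00958C* = 0.114, so C* = 11.9.
From dR/dt = 0: 0.961(1 - R*/1090) = 0.04·11.9, giving R* = 1090·(1 - 0.495) = 550.
From dC/dt = 0: 0.0152·550 - 0.134 = 0.0233P*, so P* = 8.23/0.0233 = 353.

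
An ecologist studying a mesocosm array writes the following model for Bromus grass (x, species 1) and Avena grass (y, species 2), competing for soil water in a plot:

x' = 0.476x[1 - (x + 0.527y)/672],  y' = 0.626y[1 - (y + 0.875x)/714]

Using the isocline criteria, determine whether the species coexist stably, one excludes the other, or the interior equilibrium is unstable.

Compare the nullcline intercepts: K1/α12 = 672/0.527 = 1280 > K2 = 714; K2/α21 = 714/0.875 = 816 > K1 = 672.
Since both inequalities hold, each species can invade when rare, so the interior equilibrium is stable.

stable coexistence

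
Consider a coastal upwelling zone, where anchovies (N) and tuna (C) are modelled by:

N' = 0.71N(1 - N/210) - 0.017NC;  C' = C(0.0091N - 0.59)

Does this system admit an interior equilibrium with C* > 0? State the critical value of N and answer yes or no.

Threshold N = 64.8; K > 64.8, so yes, the predator persists.

The predator equation gives dC/dt > 0 only when N > 0.59/0.0091 = 64.8.
Without the predator, N → K = 210. Since 210 > 64.8, the predator can invade and persist.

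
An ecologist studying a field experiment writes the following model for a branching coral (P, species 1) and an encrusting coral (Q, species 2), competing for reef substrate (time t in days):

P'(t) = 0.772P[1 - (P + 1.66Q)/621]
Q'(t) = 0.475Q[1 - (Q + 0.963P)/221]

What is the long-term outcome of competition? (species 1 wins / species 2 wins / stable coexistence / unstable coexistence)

species 1 excludes species 2

Compare the nullcline intercepts: K1/α12 = 621/1.66 = 374 > K2 = 221; K2/α21 = 221/0.963 = 229 < K1 = 621.
Since the inequalities point opposite ways, species 1 can invade but species 2 cannot.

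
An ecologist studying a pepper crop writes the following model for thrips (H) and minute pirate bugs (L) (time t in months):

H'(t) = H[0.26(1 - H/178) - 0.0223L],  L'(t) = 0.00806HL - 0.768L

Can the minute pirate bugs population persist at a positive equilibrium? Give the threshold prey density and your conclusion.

The predator equation gives dL/dt > 0 only when H > 0.768/0.00806 = 95.3.
Without the predator, H → K = 178. Since 178 > 95.3, the predator can invade and persist.

Threshold H = 95.3; K > 95.3, so yes, the predator persists.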